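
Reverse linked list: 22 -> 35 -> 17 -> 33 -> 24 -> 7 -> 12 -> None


Step 1: curr=22, set curr.next=prev(None) | reversed so far: 22
Step 2: curr=35, set curr.next=prev(22) | reversed so far: 35 -> 22
Step 3: curr=17, set curr.next=prev(35) | reversed so far: 17 -> 35 -> 22
Step 4: curr=33, set curr.next=prev(17) | reversed so far: 33 -> 17 -> 35 -> 22
Step 5: curr=24, set curr.next=prev(33) | reversed so far: 24 -> 33 -> 17 -> 35 -> 22
Step 6: curr=7, set curr.next=prev(24) | reversed so far: 7 -> 24 -> 33 -> 17 -> 35 -> 22
Step 7: curr=12, set curr.next=prev(7) | reversed so far: 12 -> 7 -> 24 -> 33 -> 17 -> 35 -> 22

12 -> 7 -> 24 -> 33 -> 17 -> 35 -> 22 -> None


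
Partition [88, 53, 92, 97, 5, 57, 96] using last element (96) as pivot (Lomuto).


Pivot: 96
  88 <= 96: advance i (no swap)
  53 <= 96: advance i (no swap)
  92 <= 96: advance i (no swap)
  5 <= 96: swap -> [88, 53, 92, 5, 97, 57, 96]
  57 <= 96: swap -> [88, 53, 92, 5, 57, 97, 96]
Place pivot at 5: [88, 53, 92, 5, 57, 96, 97]

Partitioned: [88, 53, 92, 5, 57, 96, 97]


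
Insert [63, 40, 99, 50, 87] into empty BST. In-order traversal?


Insert 63: root
Insert 40: L from 63
Insert 99: R from 63
Insert 50: L from 63 -> R from 40
Insert 87: R from 63 -> L from 99

In-order: [40, 50, 63, 87, 99]


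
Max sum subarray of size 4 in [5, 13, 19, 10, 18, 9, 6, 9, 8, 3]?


[0:4]: 47
[1:5]: 60
[2:6]: 56
[3:7]: 43
[4:8]: 42
[5:9]: 32
[6:10]: 26

Max: 60 at [1:5]


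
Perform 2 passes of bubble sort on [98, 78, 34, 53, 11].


Initial: [98, 78, 34, 53, 11]
Pass 1: [78, 34, 53, 11, 98] (4 swaps)
Pass 2: [34, 53, 11, 78, 98] (3 swaps)

After 2 passes: [34, 53, 11, 78, 98]


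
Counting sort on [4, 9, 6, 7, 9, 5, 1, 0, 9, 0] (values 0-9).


Input: [4, 9, 6, 7, 9, 5, 1, 0, 9, 0]
Counts: [2, 1, 0, 0, 1, 1, 1, 1, 0, 3]

Sorted: [0, 0, 1, 4, 5, 6, 7, 9, 9, 9]


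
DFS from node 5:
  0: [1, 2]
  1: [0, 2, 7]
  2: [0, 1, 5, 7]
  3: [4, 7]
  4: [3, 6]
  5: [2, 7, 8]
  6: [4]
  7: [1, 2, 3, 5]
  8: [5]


Visit 5, push [8, 7, 2]
Visit 2, push [7, 1, 0]
Visit 0, push [1]
Visit 1, push [7]
Visit 7, push [3]
Visit 3, push [4]
Visit 4, push [6]
Visit 6, push []
Visit 8, push []

DFS order: [5, 2, 0, 1, 7, 3, 4, 6, 8]


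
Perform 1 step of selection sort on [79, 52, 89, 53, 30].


Initial: [79, 52, 89, 53, 30]
Step 1: min=30 at 4
  Swap: [30, 52, 89, 53, 79]

After 1 step: [30, 52, 89, 53, 79]


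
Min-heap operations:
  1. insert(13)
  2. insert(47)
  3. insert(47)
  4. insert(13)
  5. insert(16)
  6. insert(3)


insert(13) -> [13]
insert(47) -> [13, 47]
insert(47) -> [13, 47, 47]
insert(13) -> [13, 13, 47, 47]
insert(16) -> [13, 13, 47, 47, 16]
insert(3) -> [3, 13, 13, 47, 16, 47]

Final heap: [3, 13, 13, 47, 16, 47]


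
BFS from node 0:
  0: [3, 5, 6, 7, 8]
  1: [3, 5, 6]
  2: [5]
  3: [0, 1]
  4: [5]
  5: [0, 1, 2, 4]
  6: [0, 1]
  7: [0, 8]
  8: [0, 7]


Visit 0, enqueue [3, 5, 6, 7, 8]
Visit 3, enqueue [1]
Visit 5, enqueue [2, 4]
Visit 6, enqueue []
Visit 7, enqueue []
Visit 8, enqueue []
Visit 1, enqueue []
Visit 2, enqueue []
Visit 4, enqueue []

BFS order: [0, 3, 5, 6, 7, 8, 1, 2, 4]


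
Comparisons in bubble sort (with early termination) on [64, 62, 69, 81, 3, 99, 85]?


Algorithm: bubble sort (with early termination)
Input: [64, 62, 69, 81, 3, 99, 85]
Sorted: [3, 62, 64, 69, 81, 85, 99]

20


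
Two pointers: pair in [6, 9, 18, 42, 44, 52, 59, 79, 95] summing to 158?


lo=0(6)+hi=8(95)=101
lo=1(9)+hi=8(95)=104
lo=2(18)+hi=8(95)=113
lo=3(42)+hi=8(95)=137
lo=4(44)+hi=8(95)=139
lo=5(52)+hi=8(95)=147
lo=6(59)+hi=8(95)=154
lo=7(79)+hi=8(95)=174

No pair found


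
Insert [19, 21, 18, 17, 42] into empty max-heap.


Insert 19: [19]
Insert 21: [21, 19]
Insert 18: [21, 19, 18]
Insert 17: [21, 19, 18, 17]
Insert 42: [42, 21, 18, 17, 19]

Final heap: [42, 21, 18, 17, 19]


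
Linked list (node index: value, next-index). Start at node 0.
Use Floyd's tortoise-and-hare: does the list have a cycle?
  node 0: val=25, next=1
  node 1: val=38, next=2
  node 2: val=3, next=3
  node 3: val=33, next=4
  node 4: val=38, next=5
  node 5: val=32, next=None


Floyd's tortoise (slow, +1) and hare (fast, +2):
  init: slow=0, fast=0
  step 1: slow=1, fast=2
  step 2: slow=2, fast=4
  step 3: fast 4->5->None, no cycle

Cycle: no


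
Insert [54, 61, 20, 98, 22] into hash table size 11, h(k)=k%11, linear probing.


Insert 54: h=10 -> slot 10
Insert 61: h=6 -> slot 6
Insert 20: h=9 -> slot 9
Insert 98: h=10, 1 probes -> slot 0
Insert 22: h=0, 1 probes -> slot 1

Table: [98, 22, None, None, None, None, 61, None, None, 20, 54]


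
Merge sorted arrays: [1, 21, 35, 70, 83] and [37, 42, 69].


Take 1 from A
Take 21 from A
Take 35 from A
Take 37 from B
Take 42 from B
Take 69 from B

Merged: [1, 21, 35, 37, 42, 69, 70, 83]


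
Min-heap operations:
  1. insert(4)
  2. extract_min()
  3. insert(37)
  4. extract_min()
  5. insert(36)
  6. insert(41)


insert(4) -> [4]
extract_min()->4, []
insert(37) -> [37]
extract_min()->37, []
insert(36) -> [36]
insert(41) -> [36, 41]

Final heap: [36, 41]


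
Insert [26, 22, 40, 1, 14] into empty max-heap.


Insert 26: [26]
Insert 22: [26, 22]
Insert 40: [40, 22, 26]
Insert 1: [40, 22, 26, 1]
Insert 14: [40, 22, 26, 1, 14]

Final heap: [40, 22, 26, 1, 14]


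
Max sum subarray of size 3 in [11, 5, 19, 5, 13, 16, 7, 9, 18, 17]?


[0:3]: 35
[1:4]: 29
[2:5]: 37
[3:6]: 34
[4:7]: 36
[5:8]: 32
[6:9]: 34
[7:10]: 44

Max: 44 at [7:10]


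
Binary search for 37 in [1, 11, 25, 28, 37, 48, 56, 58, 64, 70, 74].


Step 1: lo=0, hi=10, mid=5, val=48
Step 2: lo=0, hi=4, mid=2, val=25
Step 3: lo=3, hi=4, mid=3, val=28
Step 4: lo=4, hi=4, mid=4, val=37

Found at index 4


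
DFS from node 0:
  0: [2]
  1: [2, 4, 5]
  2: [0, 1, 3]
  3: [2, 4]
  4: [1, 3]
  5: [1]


Visit 0, push [2]
Visit 2, push [3, 1]
Visit 1, push [5, 4]
Visit 4, push [3]
Visit 3, push []
Visit 5, push []

DFS order: [0, 2, 1, 4, 3, 5]


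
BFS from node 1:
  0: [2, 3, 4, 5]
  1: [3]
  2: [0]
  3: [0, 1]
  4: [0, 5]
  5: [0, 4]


Visit 1, enqueue [3]
Visit 3, enqueue [0]
Visit 0, enqueue [2, 4, 5]
Visit 2, enqueue []
Visit 4, enqueue []
Visit 5, enqueue []

BFS order: [1, 3, 0, 2, 4, 5]


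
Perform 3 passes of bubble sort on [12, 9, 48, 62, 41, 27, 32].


Initial: [12, 9, 48, 62, 41, 27, 32]
Pass 1: [9, 12, 48, 41, 27, 32, 62] (4 swaps)
Pass 2: [9, 12, 41, 27, 32, 48, 62] (3 swaps)
Pass 3: [9, 12, 27, 32, 41, 48, 62] (2 swaps)

After 3 passes: [9, 12, 27, 32, 41, 48, 62]


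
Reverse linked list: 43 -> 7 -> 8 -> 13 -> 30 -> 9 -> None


Step 1: curr=43, set curr.next=prev(None) | reversed so far: 43
Step 2: curr=7, set curr.next=prev(43) | reversed so far: 7 -> 43
Step 3: curr=8, set curr.next=prev(7) | reversed so far: 8 -> 7 -> 43
Step 4: curr=13, set curr.next=prev(8) | reversed so far: 13 -> 8 -> 7 -> 43
Step 5: curr=30, set curr.next=prev(13) | reversed so far: 30 -> 13 -> 8 -> 7 -> 43
Step 6: curr=9, set curr.next=prev(30) | reversed so far: 9 -> 30 -> 13 -> 8 -> 7 -> 43

9 -> 30 -> 13 -> 8 -> 7 -> 43 -> None


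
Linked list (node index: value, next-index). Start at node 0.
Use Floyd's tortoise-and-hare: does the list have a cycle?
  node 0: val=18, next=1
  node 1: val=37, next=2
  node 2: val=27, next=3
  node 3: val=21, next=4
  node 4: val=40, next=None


Floyd's tortoise (slow, +1) and hare (fast, +2):
  init: slow=0, fast=0
  step 1: slow=1, fast=2
  step 2: slow=2, fast=4
  step 3: fast -> None, no cycle

Cycle: no


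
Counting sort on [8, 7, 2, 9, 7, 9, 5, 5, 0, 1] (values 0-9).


Input: [8, 7, 2, 9, 7, 9, 5, 5, 0, 1]
Counts: [1, 1, 1, 0, 0, 2, 0, 2, 1, 2]

Sorted: [0, 1, 2, 5, 5, 7, 7, 8, 9, 9]


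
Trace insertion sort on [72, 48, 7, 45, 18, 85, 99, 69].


Initial: [72, 48, 7, 45, 18, 85, 99, 69]
Insert 48: [48, 72, 7, 45, 18, 85, 99, 69]
Insert 7: [7, 48, 72, 45, 18, 85, 99, 69]
Insert 45: [7, 45, 48, 72, 18, 85, 99, 69]
Insert 18: [7, 18, 45, 48, 72, 85, 99, 69]
Insert 85: [7, 18, 45, 48, 72, 85, 99, 69]
Insert 99: [7, 18, 45, 48, 72, 85, 99, 69]
Insert 69: [7, 18, 45, 48, 69, 72, 85, 99]

Sorted: [7, 18, 45, 48, 69, 72, 85, 99]


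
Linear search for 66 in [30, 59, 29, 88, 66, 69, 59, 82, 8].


i=0: 30!=66
i=1: 59!=66
i=2: 29!=66
i=3: 88!=66
i=4: 66==66 found!

Found at 4, 5 comps


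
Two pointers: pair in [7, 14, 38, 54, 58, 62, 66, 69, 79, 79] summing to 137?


lo=0(7)+hi=9(79)=86
lo=1(14)+hi=9(79)=93
lo=2(38)+hi=9(79)=117
lo=3(54)+hi=9(79)=133
lo=4(58)+hi=9(79)=137

Yes: 58+79=137


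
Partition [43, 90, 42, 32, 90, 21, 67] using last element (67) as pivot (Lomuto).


Pivot: 67
  43 <= 67: advance i (no swap)
  42 <= 67: swap -> [43, 42, 90, 32, 90, 21, 67]
  32 <= 67: swap -> [43, 42, 32, 90, 90, 21, 67]
  21 <= 67: swap -> [43, 42, 32, 21, 90, 90, 67]
Place pivot at 4: [43, 42, 32, 21, 67, 90, 90]

Partitioned: [43, 42, 32, 21, 67, 90, 90]


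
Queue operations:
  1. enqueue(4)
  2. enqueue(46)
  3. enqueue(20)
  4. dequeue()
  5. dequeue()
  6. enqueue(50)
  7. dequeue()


enqueue(4) -> [4]
enqueue(46) -> [4, 46]
enqueue(20) -> [4, 46, 20]
dequeue()->4, [46, 20]
dequeue()->46, [20]
enqueue(50) -> [20, 50]
dequeue()->20, [50]

Final queue: [50]


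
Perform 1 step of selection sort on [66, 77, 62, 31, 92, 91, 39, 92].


Initial: [66, 77, 62, 31, 92, 91, 39, 92]
Step 1: min=31 at 3
  Swap: [31, 77, 62, 66, 92, 91, 39, 92]

After 1 step: [31, 77, 62, 66, 92, 91, 39, 92]


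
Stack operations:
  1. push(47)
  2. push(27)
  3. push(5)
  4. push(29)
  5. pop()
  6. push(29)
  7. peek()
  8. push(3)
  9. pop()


push(47) -> [47]
push(27) -> [47, 27]
push(5) -> [47, 27, 5]
push(29) -> [47, 27, 5, 29]
pop()->29, [47, 27, 5]
push(29) -> [47, 27, 5, 29]
peek()->29
push(3) -> [47, 27, 5, 29, 3]
pop()->3, [47, 27, 5, 29]

Final stack: [47, 27, 5, 29]


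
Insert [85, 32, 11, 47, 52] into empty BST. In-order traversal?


Insert 85: root
Insert 32: L from 85
Insert 11: L from 85 -> L from 32
Insert 47: L from 85 -> R from 32
Insert 52: L from 85 -> R from 32 -> R from 47

In-order: [11, 32, 47, 52, 85]


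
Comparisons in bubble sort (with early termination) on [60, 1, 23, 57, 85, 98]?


Algorithm: bubble sort (with early termination)
Input: [60, 1, 23, 57, 85, 98]
Sorted: [1, 23, 57, 60, 85, 98]

9


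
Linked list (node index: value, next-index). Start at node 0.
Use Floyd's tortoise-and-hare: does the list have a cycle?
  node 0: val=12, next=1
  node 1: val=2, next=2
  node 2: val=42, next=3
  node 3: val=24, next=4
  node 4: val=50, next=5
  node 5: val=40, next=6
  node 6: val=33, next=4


Floyd's tortoise (slow, +1) and hare (fast, +2):
  init: slow=0, fast=0
  step 1: slow=1, fast=2
  step 2: slow=2, fast=4
  step 3: slow=3, fast=6
  step 4: slow=4, fast=5
  step 5: slow=5, fast=4
  step 6: slow=6, fast=6
  slow == fast at node 6: cycle detected

Cycle: yes


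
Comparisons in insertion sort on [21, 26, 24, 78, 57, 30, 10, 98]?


Algorithm: insertion sort
Input: [21, 26, 24, 78, 57, 30, 10, 98]
Sorted: [10, 21, 24, 26, 30, 57, 78, 98]

16


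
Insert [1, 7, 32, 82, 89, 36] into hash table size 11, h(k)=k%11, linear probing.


Insert 1: h=1 -> slot 1
Insert 7: h=7 -> slot 7
Insert 32: h=10 -> slot 10
Insert 82: h=5 -> slot 5
Insert 89: h=1, 1 probes -> slot 2
Insert 36: h=3 -> slot 3

Table: [None, 1, 89, 36, None, 82, None, 7, None, None, 32]


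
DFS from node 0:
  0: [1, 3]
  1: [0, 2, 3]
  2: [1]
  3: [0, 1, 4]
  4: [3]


Visit 0, push [3, 1]
Visit 1, push [3, 2]
Visit 2, push []
Visit 3, push [4]
Visit 4, push []

DFS order: [0, 1, 2, 3, 4]


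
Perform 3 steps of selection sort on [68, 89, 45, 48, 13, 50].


Initial: [68, 89, 45, 48, 13, 50]
Step 1: min=13 at 4
  Swap: [13, 89, 45, 48, 68, 50]
Step 2: min=45 at 2
  Swap: [13, 45, 89, 48, 68, 50]
Step 3: min=48 at 3
  Swap: [13, 45, 48, 89, 68, 50]

After 3 steps: [13, 45, 48, 89, 68, 50]


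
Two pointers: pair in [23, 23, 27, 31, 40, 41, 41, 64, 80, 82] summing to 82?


lo=0(23)+hi=9(82)=105
lo=0(23)+hi=8(80)=103
lo=0(23)+hi=7(64)=87
lo=0(23)+hi=6(41)=64
lo=1(23)+hi=6(41)=64
lo=2(27)+hi=6(41)=68
lo=3(31)+hi=6(41)=72
lo=4(40)+hi=6(41)=81
lo=5(41)+hi=6(41)=82

Yes: 41+41=82


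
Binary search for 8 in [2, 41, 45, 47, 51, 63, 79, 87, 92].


Step 1: lo=0, hi=8, mid=4, val=51
Step 2: lo=0, hi=3, mid=1, val=41
Step 3: lo=0, hi=0, mid=0, val=2

Not found


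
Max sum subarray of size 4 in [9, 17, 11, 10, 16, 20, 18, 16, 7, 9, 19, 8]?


[0:4]: 47
[1:5]: 54
[2:6]: 57
[3:7]: 64
[4:8]: 70
[5:9]: 61
[6:10]: 50
[7:11]: 51
[8:12]: 43

Max: 70 at [4:8]


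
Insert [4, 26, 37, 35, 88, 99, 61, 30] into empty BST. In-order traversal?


Insert 4: root
Insert 26: R from 4
Insert 37: R from 4 -> R from 26
Insert 35: R from 4 -> R from 26 -> L from 37
Insert 88: R from 4 -> R from 26 -> R from 37
Insert 99: R from 4 -> R from 26 -> R from 37 -> R from 88
Insert 61: R from 4 -> R from 26 -> R from 37 -> L from 88
Insert 30: R from 4 -> R from 26 -> L from 37 -> L from 35

In-order: [4, 26, 30, 35, 37, 61, 88, 99]


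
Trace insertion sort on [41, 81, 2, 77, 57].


Initial: [41, 81, 2, 77, 57]
Insert 81: [41, 81, 2, 77, 57]
Insert 2: [2, 41, 81, 77, 57]
Insert 77: [2, 41, 77, 81, 57]
Insert 57: [2, 41, 57, 77, 81]

Sorted: [2, 41, 57, 77, 81]


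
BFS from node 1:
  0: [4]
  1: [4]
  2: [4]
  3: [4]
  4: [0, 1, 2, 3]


Visit 1, enqueue [4]
Visit 4, enqueue [0, 2, 3]
Visit 0, enqueue []
Visit 2, enqueue []
Visit 3, enqueue []

BFS order: [1, 4, 0, 2, 3]


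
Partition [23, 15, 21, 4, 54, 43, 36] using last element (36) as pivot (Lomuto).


Pivot: 36
  23 <= 36: advance i (no swap)
  15 <= 36: advance i (no swap)
  21 <= 36: advance i (no swap)
  4 <= 36: advance i (no swap)
Place pivot at 4: [23, 15, 21, 4, 36, 43, 54]

Partitioned: [23, 15, 21, 4, 36, 43, 54]


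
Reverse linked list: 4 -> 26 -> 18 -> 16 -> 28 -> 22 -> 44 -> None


Step 1: curr=4, set curr.next=prev(None) | reversed so far: 4
Step 2: curr=26, set curr.next=prev(4) | reversed so far: 26 -> 4
Step 3: curr=18, set curr.next=prev(26) | reversed so far: 18 -> 26 -> 4
Step 4: curr=16, set curr.next=prev(18) | reversed so far: 16 -> 18 -> 26 -> 4
Step 5: curr=28, set curr.next=prev(16) | reversed so far: 28 -> 16 -> 18 -> 26 -> 4
Step 6: curr=22, set curr.next=prev(28) | reversed so far: 22 -> 28 -> 16 -> 18 -> 26 -> 4
Step 7: curr=44, set curr.next=prev(22) | reversed so far: 44 -> 22 -> 28 -> 16 -> 18 -> 26 -> 4

44 -> 22 -> 28 -> 16 -> 18 -> 26 -> 4 -> None


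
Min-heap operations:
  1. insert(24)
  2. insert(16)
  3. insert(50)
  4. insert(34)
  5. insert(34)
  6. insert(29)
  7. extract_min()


insert(24) -> [24]
insert(16) -> [16, 24]
insert(50) -> [16, 24, 50]
insert(34) -> [16, 24, 50, 34]
insert(34) -> [16, 24, 50, 34, 34]
insert(29) -> [16, 24, 29, 34, 34, 50]
extract_min()->16, [24, 34, 29, 34, 50]

Final heap: [24, 34, 29, 34, 50]


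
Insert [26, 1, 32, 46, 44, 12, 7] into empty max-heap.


Insert 26: [26]
Insert 1: [26, 1]
Insert 32: [32, 1, 26]
Insert 46: [46, 32, 26, 1]
Insert 44: [46, 44, 26, 1, 32]
Insert 12: [46, 44, 26, 1, 32, 12]
Insert 7: [46, 44, 26, 1, 32, 12, 7]

Final heap: [46, 44, 26, 1, 32, 12, 7]


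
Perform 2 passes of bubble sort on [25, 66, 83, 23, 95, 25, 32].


Initial: [25, 66, 83, 23, 95, 25, 32]
Pass 1: [25, 66, 23, 83, 25, 32, 95] (3 swaps)
Pass 2: [25, 23, 66, 25, 32, 83, 95] (3 swaps)

After 2 passes: [25, 23, 66, 25, 32, 83, 95]


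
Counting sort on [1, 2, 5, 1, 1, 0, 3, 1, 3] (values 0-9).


Input: [1, 2, 5, 1, 1, 0, 3, 1, 3]
Counts: [1, 4, 1, 2, 0, 1, 0, 0, 0, 0]

Sorted: [0, 1, 1, 1, 1, 2, 3, 3, 5]


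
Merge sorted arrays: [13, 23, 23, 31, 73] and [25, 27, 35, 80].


Take 13 from A
Take 23 from A
Take 23 from A
Take 25 from B
Take 27 from B
Take 31 from A
Take 35 from B
Take 73 from A

Merged: [13, 23, 23, 25, 27, 31, 35, 73, 80]


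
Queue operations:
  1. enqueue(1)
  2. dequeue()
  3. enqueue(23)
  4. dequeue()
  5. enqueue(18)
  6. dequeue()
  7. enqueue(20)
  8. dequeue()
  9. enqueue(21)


enqueue(1) -> [1]
dequeue()->1, []
enqueue(23) -> [23]
dequeue()->23, []
enqueue(18) -> [18]
dequeue()->18, []
enqueue(20) -> [20]
dequeue()->20, []
enqueue(21) -> [21]

Final queue: [21]


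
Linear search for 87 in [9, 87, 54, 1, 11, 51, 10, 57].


i=0: 9!=87
i=1: 87==87 found!

Found at 1, 2 comps


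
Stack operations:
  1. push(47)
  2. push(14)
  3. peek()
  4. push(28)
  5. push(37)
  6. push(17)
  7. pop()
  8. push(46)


push(47) -> [47]
push(14) -> [47, 14]
peek()->14
push(28) -> [47, 14, 28]
push(37) -> [47, 14, 28, 37]
push(17) -> [47, 14, 28, 37, 17]
pop()->17, [47, 14, 28, 37]
push(46) -> [47, 14, 28, 37, 46]

Final stack: [47, 14, 28, 37, 46]


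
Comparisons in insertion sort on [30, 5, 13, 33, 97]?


Algorithm: insertion sort
Input: [30, 5, 13, 33, 97]
Sorted: [5, 13, 30, 33, 97]

5


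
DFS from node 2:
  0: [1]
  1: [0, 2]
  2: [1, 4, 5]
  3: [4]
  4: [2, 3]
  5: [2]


Visit 2, push [5, 4, 1]
Visit 1, push [0]
Visit 0, push []
Visit 4, push [3]
Visit 3, push []
Visit 5, push []

DFS order: [2, 1, 0, 4, 3, 5]


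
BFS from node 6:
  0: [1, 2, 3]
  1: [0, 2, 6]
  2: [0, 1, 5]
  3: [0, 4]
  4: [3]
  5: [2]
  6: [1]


Visit 6, enqueue [1]
Visit 1, enqueue [0, 2]
Visit 0, enqueue [3]
Visit 2, enqueue [5]
Visit 3, enqueue [4]
Visit 5, enqueue []
Visit 4, enqueue []

BFS order: [6, 1, 0, 2, 3, 5, 4]


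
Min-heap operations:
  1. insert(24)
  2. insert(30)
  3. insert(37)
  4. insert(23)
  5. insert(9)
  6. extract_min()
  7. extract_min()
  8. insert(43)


insert(24) -> [24]
insert(30) -> [24, 30]
insert(37) -> [24, 30, 37]
insert(23) -> [23, 24, 37, 30]
insert(9) -> [9, 23, 37, 30, 24]
extract_min()->9, [23, 24, 37, 30]
extract_min()->23, [24, 30, 37]
insert(43) -> [24, 30, 37, 43]

Final heap: [24, 30, 37, 43]


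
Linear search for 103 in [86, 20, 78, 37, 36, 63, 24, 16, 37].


i=0: 86!=103
i=1: 20!=103
i=2: 78!=103
i=3: 37!=103
i=4: 36!=103
i=5: 63!=103
i=6: 24!=103
i=7: 16!=103
i=8: 37!=103

Not found, 9 comps


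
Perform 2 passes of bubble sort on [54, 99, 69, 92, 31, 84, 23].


Initial: [54, 99, 69, 92, 31, 84, 23]
Pass 1: [54, 69, 92, 31, 84, 23, 99] (5 swaps)
Pass 2: [54, 69, 31, 84, 23, 92, 99] (3 swaps)

After 2 passes: [54, 69, 31, 84, 23, 92, 99]


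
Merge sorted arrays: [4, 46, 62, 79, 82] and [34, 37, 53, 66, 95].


Take 4 from A
Take 34 from B
Take 37 from B
Take 46 from A
Take 53 from B
Take 62 from A
Take 66 from B
Take 79 from A
Take 82 from A

Merged: [4, 34, 37, 46, 53, 62, 66, 79, 82, 95]


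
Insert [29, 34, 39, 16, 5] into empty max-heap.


Insert 29: [29]
Insert 34: [34, 29]
Insert 39: [39, 29, 34]
Insert 16: [39, 29, 34, 16]
Insert 5: [39, 29, 34, 16, 5]

Final heap: [39, 29, 34, 16, 5]


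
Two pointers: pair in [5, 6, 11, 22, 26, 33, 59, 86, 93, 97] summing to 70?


lo=0(5)+hi=9(97)=102
lo=0(5)+hi=8(93)=98
lo=0(5)+hi=7(86)=91
lo=0(5)+hi=6(59)=64
lo=1(6)+hi=6(59)=65
lo=2(11)+hi=6(59)=70

Yes: 11+59=70


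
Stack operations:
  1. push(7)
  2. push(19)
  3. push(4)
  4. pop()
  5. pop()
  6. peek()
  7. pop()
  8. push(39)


push(7) -> [7]
push(19) -> [7, 19]
push(4) -> [7, 19, 4]
pop()->4, [7, 19]
pop()->19, [7]
peek()->7
pop()->7, []
push(39) -> [39]

Final stack: [39]


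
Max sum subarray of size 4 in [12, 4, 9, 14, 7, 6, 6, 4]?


[0:4]: 39
[1:5]: 34
[2:6]: 36
[3:7]: 33
[4:8]: 23

Max: 39 at [0:4]


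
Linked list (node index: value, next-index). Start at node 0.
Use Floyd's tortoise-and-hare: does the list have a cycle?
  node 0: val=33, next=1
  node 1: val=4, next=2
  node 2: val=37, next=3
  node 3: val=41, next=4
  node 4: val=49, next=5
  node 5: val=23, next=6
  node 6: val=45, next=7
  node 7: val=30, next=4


Floyd's tortoise (slow, +1) and hare (fast, +2):
  init: slow=0, fast=0
  step 1: slow=1, fast=2
  step 2: slow=2, fast=4
  step 3: slow=3, fast=6
  step 4: slow=4, fast=4
  slow == fast at node 4: cycle detected

Cycle: yes


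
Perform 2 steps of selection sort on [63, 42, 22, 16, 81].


Initial: [63, 42, 22, 16, 81]
Step 1: min=16 at 3
  Swap: [16, 42, 22, 63, 81]
Step 2: min=22 at 2
  Swap: [16, 22, 42, 63, 81]

After 2 steps: [16, 22, 42, 63, 81]


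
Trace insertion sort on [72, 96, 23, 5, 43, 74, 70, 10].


Initial: [72, 96, 23, 5, 43, 74, 70, 10]
Insert 96: [72, 96, 23, 5, 43, 74, 70, 10]
Insert 23: [23, 72, 96, 5, 43, 74, 70, 10]
Insert 5: [5, 23, 72, 96, 43, 74, 70, 10]
Insert 43: [5, 23, 43, 72, 96, 74, 70, 10]
Insert 74: [5, 23, 43, 72, 74, 96, 70, 10]
Insert 70: [5, 23, 43, 70, 72, 74, 96, 10]
Insert 10: [5, 10, 23, 43, 70, 72, 74, 96]

Sorted: [5, 10, 23, 43, 70, 72, 74, 96]


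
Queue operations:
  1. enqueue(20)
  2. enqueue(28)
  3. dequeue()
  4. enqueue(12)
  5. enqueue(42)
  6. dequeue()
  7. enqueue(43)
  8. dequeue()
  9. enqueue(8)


enqueue(20) -> [20]
enqueue(28) -> [20, 28]
dequeue()->20, [28]
enqueue(12) -> [28, 12]
enqueue(42) -> [28, 12, 42]
dequeue()->28, [12, 42]
enqueue(43) -> [12, 42, 43]
dequeue()->12, [42, 43]
enqueue(8) -> [42, 43, 8]

Final queue: [42, 43, 8]


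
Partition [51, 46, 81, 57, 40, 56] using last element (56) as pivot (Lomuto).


Pivot: 56
  51 <= 56: advance i (no swap)
  46 <= 56: advance i (no swap)
  40 <= 56: swap -> [51, 46, 40, 57, 81, 56]
Place pivot at 3: [51, 46, 40, 56, 81, 57]

Partitioned: [51, 46, 40, 56, 81, 57]


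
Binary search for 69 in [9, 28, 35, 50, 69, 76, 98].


Step 1: lo=0, hi=6, mid=3, val=50
Step 2: lo=4, hi=6, mid=5, val=76
Step 3: lo=4, hi=4, mid=4, val=69

Found at index 4


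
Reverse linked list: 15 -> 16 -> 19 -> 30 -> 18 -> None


Step 1: curr=15, set curr.next=prev(None) | reversed so far: 15
Step 2: curr=16, set curr.next=prev(15) | reversed so far: 16 -> 15
Step 3: curr=19, set curr.next=prev(16) | reversed so far: 19 -> 16 -> 15
Step 4: curr=30, set curr.next=prev(19) | reversed so far: 30 -> 19 -> 16 -> 15
Step 5: curr=18, set curr.next=prev(30) | reversed so far: 18 -> 30 -> 19 -> 16 -> 15

18 -> 30 -> 19 -> 16 -> 15 -> None


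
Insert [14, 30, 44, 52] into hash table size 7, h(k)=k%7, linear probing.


Insert 14: h=0 -> slot 0
Insert 30: h=2 -> slot 2
Insert 44: h=2, 1 probes -> slot 3
Insert 52: h=3, 1 probes -> slot 4

Table: [14, None, 30, 44, 52, None, None]


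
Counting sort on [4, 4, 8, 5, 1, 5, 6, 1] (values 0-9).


Input: [4, 4, 8, 5, 1, 5, 6, 1]
Counts: [0, 2, 0, 0, 2, 2, 1, 0, 1, 0]

Sorted: [1, 1, 4, 4, 5, 5, 6, 8]


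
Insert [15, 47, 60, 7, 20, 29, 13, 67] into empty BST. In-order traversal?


Insert 15: root
Insert 47: R from 15
Insert 60: R from 15 -> R from 47
Insert 7: L from 15
Insert 20: R from 15 -> L from 47
Insert 29: R from 15 -> L from 47 -> R from 20
Insert 13: L from 15 -> R from 7
Insert 67: R from 15 -> R from 47 -> R from 60

In-order: [7, 13, 15, 20, 29, 47, 60, 67]


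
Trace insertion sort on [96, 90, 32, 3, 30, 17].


Initial: [96, 90, 32, 3, 30, 17]
Insert 90: [90, 96, 32, 3, 30, 17]
Insert 32: [32, 90, 96, 3, 30, 17]
Insert 3: [3, 32, 90, 96, 30, 17]
Insert 30: [3, 30, 32, 90, 96, 17]
Insert 17: [3, 17, 30, 32, 90, 96]

Sorted: [3, 17, 30, 32, 90, 96]


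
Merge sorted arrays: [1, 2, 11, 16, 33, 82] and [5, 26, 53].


Take 1 from A
Take 2 from A
Take 5 from B
Take 11 from A
Take 16 from A
Take 26 from B
Take 33 from A
Take 53 from B

Merged: [1, 2, 5, 11, 16, 26, 33, 53, 82]


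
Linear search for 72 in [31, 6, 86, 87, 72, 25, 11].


i=0: 31!=72
i=1: 6!=72
i=2: 86!=72
i=3: 87!=72
i=4: 72==72 found!

Found at 4, 5 comps


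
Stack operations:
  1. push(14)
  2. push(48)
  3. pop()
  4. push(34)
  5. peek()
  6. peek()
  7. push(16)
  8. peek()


push(14) -> [14]
push(48) -> [14, 48]
pop()->48, [14]
push(34) -> [14, 34]
peek()->34
peek()->34
push(16) -> [14, 34, 16]
peek()->16

Final stack: [14, 34, 16]


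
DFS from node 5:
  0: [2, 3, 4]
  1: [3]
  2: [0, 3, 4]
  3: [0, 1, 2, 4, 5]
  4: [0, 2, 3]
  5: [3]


Visit 5, push [3]
Visit 3, push [4, 2, 1, 0]
Visit 0, push [4, 2]
Visit 2, push [4]
Visit 4, push []
Visit 1, push []

DFS order: [5, 3, 0, 2, 4, 1]


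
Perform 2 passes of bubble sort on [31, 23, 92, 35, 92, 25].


Initial: [31, 23, 92, 35, 92, 25]
Pass 1: [23, 31, 35, 92, 25, 92] (3 swaps)
Pass 2: [23, 31, 35, 25, 92, 92] (1 swaps)

After 2 passes: [23, 31, 35, 25, 92, 92]


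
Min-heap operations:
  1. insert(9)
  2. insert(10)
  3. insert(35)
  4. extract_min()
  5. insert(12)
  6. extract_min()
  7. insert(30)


insert(9) -> [9]
insert(10) -> [9, 10]
insert(35) -> [9, 10, 35]
extract_min()->9, [10, 35]
insert(12) -> [10, 35, 12]
extract_min()->10, [12, 35]
insert(30) -> [12, 35, 30]

Final heap: [12, 35, 30]


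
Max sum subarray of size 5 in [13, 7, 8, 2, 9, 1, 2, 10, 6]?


[0:5]: 39
[1:6]: 27
[2:7]: 22
[3:8]: 24
[4:9]: 28

Max: 39 at [0:5]


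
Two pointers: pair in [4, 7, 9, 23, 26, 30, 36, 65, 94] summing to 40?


lo=0(4)+hi=8(94)=98
lo=0(4)+hi=7(65)=69
lo=0(4)+hi=6(36)=40

Yes: 4+36=40


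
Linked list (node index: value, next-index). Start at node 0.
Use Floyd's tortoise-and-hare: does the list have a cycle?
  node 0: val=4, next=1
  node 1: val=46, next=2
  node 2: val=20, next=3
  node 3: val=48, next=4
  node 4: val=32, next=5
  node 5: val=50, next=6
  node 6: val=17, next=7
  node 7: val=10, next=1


Floyd's tortoise (slow, +1) and hare (fast, +2):
  init: slow=0, fast=0
  step 1: slow=1, fast=2
  step 2: slow=2, fast=4
  step 3: slow=3, fast=6
  step 4: slow=4, fast=1
  step 5: slow=5, fast=3
  step 6: slow=6, fast=5
  step 7: slow=7, fast=7
  slow == fast at node 7: cycle detected

Cycle: yes


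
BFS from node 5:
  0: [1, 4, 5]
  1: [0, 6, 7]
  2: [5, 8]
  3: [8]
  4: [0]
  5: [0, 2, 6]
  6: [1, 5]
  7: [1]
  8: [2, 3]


Visit 5, enqueue [0, 2, 6]
Visit 0, enqueue [1, 4]
Visit 2, enqueue [8]
Visit 6, enqueue []
Visit 1, enqueue [7]
Visit 4, enqueue []
Visit 8, enqueue [3]
Visit 7, enqueue []
Visit 3, enqueue []

BFS order: [5, 0, 2, 6, 1, 4, 8, 7, 3]


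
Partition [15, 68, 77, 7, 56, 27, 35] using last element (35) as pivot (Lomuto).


Pivot: 35
  15 <= 35: advance i (no swap)
  7 <= 35: swap -> [15, 7, 77, 68, 56, 27, 35]
  27 <= 35: swap -> [15, 7, 27, 68, 56, 77, 35]
Place pivot at 3: [15, 7, 27, 35, 56, 77, 68]

Partitioned: [15, 7, 27, 35, 56, 77, 68]


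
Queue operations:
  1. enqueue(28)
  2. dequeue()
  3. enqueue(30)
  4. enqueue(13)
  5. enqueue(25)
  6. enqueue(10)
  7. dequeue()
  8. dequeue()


enqueue(28) -> [28]
dequeue()->28, []
enqueue(30) -> [30]
enqueue(13) -> [30, 13]
enqueue(25) -> [30, 13, 25]
enqueue(10) -> [30, 13, 25, 10]
dequeue()->30, [13, 25, 10]
dequeue()->13, [25, 10]

Final queue: [25, 10]


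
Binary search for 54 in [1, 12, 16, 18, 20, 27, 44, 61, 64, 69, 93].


Step 1: lo=0, hi=10, mid=5, val=27
Step 2: lo=6, hi=10, mid=8, val=64
Step 3: lo=6, hi=7, mid=6, val=44
Step 4: lo=7, hi=7, mid=7, val=61

Not found


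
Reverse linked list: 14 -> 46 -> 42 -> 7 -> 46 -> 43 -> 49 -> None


Step 1: curr=14, set curr.next=prev(None) | reversed so far: 14
Step 2: curr=46, set curr.next=prev(14) | reversed so far: 46 -> 14
Step 3: curr=42, set curr.next=prev(46) | reversed so far: 42 -> 46 -> 14
Step 4: curr=7, set curr.next=prev(42) | reversed so far: 7 -> 42 -> 46 -> 14
Step 5: curr=46, set curr.next=prev(7) | reversed so far: 46 -> 7 -> 42 -> 46 -> 14
Step 6: curr=43, set curr.next=prev(46) | reversed so far: 43 -> 46 -> 7 -> 42 -> 46 -> 14
Step 7: curr=49, set curr.next=prev(43) | reversed so far: 49 -> 43 -> 46 -> 7 -> 42 -> 46 -> 14

49 -> 43 -> 46 -> 7 -> 42 -> 46 -> 14 -> None


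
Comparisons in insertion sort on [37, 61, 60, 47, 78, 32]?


Algorithm: insertion sort
Input: [37, 61, 60, 47, 78, 32]
Sorted: [32, 37, 47, 60, 61, 78]

12


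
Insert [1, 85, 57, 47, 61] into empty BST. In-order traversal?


Insert 1: root
Insert 85: R from 1
Insert 57: R from 1 -> L from 85
Insert 47: R from 1 -> L from 85 -> L from 57
Insert 61: R from 1 -> L from 85 -> R from 57

In-order: [1, 47, 57, 61, 85]


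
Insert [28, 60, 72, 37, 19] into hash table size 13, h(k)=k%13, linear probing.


Insert 28: h=2 -> slot 2
Insert 60: h=8 -> slot 8
Insert 72: h=7 -> slot 7
Insert 37: h=11 -> slot 11
Insert 19: h=6 -> slot 6

Table: [None, None, 28, None, None, None, 19, 72, 60, None, None, 37, None]


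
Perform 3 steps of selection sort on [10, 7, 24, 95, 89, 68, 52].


Initial: [10, 7, 24, 95, 89, 68, 52]
Step 1: min=7 at 1
  Swap: [7, 10, 24, 95, 89, 68, 52]
Step 2: min=10 at 1
  Swap: [7, 10, 24, 95, 89, 68, 52]
Step 3: min=24 at 2
  Swap: [7, 10, 24, 95, 89, 68, 52]

After 3 steps: [7, 10, 24, 95, 89, 68, 52]


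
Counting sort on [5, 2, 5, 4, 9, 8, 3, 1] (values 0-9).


Input: [5, 2, 5, 4, 9, 8, 3, 1]
Counts: [0, 1, 1, 1, 1, 2, 0, 0, 1, 1]

Sorted: [1, 2, 3, 4, 5, 5, 8, 9]


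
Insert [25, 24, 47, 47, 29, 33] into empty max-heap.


Insert 25: [25]
Insert 24: [25, 24]
Insert 47: [47, 24, 25]
Insert 47: [47, 47, 25, 24]
Insert 29: [47, 47, 25, 24, 29]
Insert 33: [47, 47, 33, 24, 29, 25]

Final heap: [47, 47, 33, 24, 29, 25]


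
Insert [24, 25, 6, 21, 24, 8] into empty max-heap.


Insert 24: [24]
Insert 25: [25, 24]
Insert 6: [25, 24, 6]
Insert 21: [25, 24, 6, 21]
Insert 24: [25, 24, 6, 21, 24]
Insert 8: [25, 24, 8, 21, 24, 6]

Final heap: [25, 24, 8, 21, 24, 6]


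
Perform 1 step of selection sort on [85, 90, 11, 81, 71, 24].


Initial: [85, 90, 11, 81, 71, 24]
Step 1: min=11 at 2
  Swap: [11, 90, 85, 81, 71, 24]

After 1 step: [11, 90, 85, 81, 71, 24]


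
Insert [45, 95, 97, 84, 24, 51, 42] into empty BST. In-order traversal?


Insert 45: root
Insert 95: R from 45
Insert 97: R from 45 -> R from 95
Insert 84: R from 45 -> L from 95
Insert 24: L from 45
Insert 51: R from 45 -> L from 95 -> L from 84
Insert 42: L from 45 -> R from 24

In-order: [24, 42, 45, 51, 84, 95, 97]


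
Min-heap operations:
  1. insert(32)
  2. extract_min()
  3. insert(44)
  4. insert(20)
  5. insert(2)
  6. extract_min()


insert(32) -> [32]
extract_min()->32, []
insert(44) -> [44]
insert(20) -> [20, 44]
insert(2) -> [2, 44, 20]
extract_min()->2, [20, 44]

Final heap: [20, 44]


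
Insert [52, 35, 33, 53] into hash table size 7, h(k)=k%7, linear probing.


Insert 52: h=3 -> slot 3
Insert 35: h=0 -> slot 0
Insert 33: h=5 -> slot 5
Insert 53: h=4 -> slot 4

Table: [35, None, None, 52, 53, 33, None]


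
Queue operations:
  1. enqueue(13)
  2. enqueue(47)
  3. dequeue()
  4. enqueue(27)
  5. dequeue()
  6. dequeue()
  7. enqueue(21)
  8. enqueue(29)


enqueue(13) -> [13]
enqueue(47) -> [13, 47]
dequeue()->13, [47]
enqueue(27) -> [47, 27]
dequeue()->47, [27]
dequeue()->27, []
enqueue(21) -> [21]
enqueue(29) -> [21, 29]

Final queue: [21, 29]


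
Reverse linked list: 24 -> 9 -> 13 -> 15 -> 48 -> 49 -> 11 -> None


Step 1: curr=24, set curr.next=prev(None) | reversed so far: 24
Step 2: curr=9, set curr.next=prev(24) | reversed so far: 9 -> 24
Step 3: curr=13, set curr.next=prev(9) | reversed so far: 13 -> 9 -> 24
Step 4: curr=15, set curr.next=prev(13) | reversed so far: 15 -> 13 -> 9 -> 24
Step 5: curr=48, set curr.next=prev(15) | reversed so far: 48 -> 15 -> 13 -> 9 -> 24
Step 6: curr=49, set curr.next=prev(48) | reversed so far: 49 -> 48 -> 15 -> 13 -> 9 -> 24
Step 7: curr=11, set curr.next=prev(49) | reversed so far: 11 -> 49 -> 48 -> 15 -> 13 -> 9 -> 24

11 -> 49 -> 48 -> 15 -> 13 -> 9 -> 24 -> None


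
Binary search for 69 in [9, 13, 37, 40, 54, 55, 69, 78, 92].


Step 1: lo=0, hi=8, mid=4, val=54
Step 2: lo=5, hi=8, mid=6, val=69

Found at index 6


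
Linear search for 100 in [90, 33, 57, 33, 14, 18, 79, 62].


i=0: 90!=100
i=1: 33!=100
i=2: 57!=100
i=3: 33!=100
i=4: 14!=100
i=5: 18!=100
i=6: 79!=100
i=7: 62!=100

Not found, 8 comps


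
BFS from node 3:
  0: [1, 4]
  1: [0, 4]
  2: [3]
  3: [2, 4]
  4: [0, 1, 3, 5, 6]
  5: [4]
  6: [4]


Visit 3, enqueue [2, 4]
Visit 2, enqueue []
Visit 4, enqueue [0, 1, 5, 6]
Visit 0, enqueue []
Visit 1, enqueue []
Visit 5, enqueue []
Visit 6, enqueue []

BFS order: [3, 2, 4, 0, 1, 5, 6]


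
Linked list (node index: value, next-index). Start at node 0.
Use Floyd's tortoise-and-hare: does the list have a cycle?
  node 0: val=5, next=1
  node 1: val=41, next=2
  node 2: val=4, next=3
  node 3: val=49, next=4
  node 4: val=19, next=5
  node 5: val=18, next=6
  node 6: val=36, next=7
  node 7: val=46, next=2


Floyd's tortoise (slow, +1) and hare (fast, +2):
  init: slow=0, fast=0
  step 1: slow=1, fast=2
  step 2: slow=2, fast=4
  step 3: slow=3, fast=6
  step 4: slow=4, fast=2
  step 5: slow=5, fast=4
  step 6: slow=6, fast=6
  slow == fast at node 6: cycle detected

Cycle: yes


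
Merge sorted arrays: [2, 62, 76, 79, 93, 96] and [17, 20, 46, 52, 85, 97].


Take 2 from A
Take 17 from B
Take 20 from B
Take 46 from B
Take 52 from B
Take 62 from A
Take 76 from A
Take 79 from A
Take 85 from B
Take 93 from A
Take 96 from A

Merged: [2, 17, 20, 46, 52, 62, 76, 79, 85, 93, 96, 97]


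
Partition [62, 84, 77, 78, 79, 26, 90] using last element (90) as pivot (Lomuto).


Pivot: 90
  62 <= 90: advance i (no swap)
  84 <= 90: advance i (no swap)
  77 <= 90: advance i (no swap)
  78 <= 90: advance i (no swap)
  79 <= 90: advance i (no swap)
  26 <= 90: advance i (no swap)
Place pivot at 6: [62, 84, 77, 78, 79, 26, 90]

Partitioned: [62, 84, 77, 78, 79, 26, 90]


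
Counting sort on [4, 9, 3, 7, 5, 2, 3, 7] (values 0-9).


Input: [4, 9, 3, 7, 5, 2, 3, 7]
Counts: [0, 0, 1, 2, 1, 1, 0, 2, 0, 1]

Sorted: [2, 3, 3, 4, 5, 7, 7, 9]


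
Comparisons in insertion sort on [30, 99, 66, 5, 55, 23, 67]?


Algorithm: insertion sort
Input: [30, 99, 66, 5, 55, 23, 67]
Sorted: [5, 23, 30, 55, 66, 67, 99]

16


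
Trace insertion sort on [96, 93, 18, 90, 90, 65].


Initial: [96, 93, 18, 90, 90, 65]
Insert 93: [93, 96, 18, 90, 90, 65]
Insert 18: [18, 93, 96, 90, 90, 65]
Insert 90: [18, 90, 93, 96, 90, 65]
Insert 90: [18, 90, 90, 93, 96, 65]
Insert 65: [18, 65, 90, 90, 93, 96]

Sorted: [18, 65, 90, 90, 93, 96]


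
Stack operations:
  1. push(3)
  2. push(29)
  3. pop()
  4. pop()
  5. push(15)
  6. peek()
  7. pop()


push(3) -> [3]
push(29) -> [3, 29]
pop()->29, [3]
pop()->3, []
push(15) -> [15]
peek()->15
pop()->15, []

Final stack: []


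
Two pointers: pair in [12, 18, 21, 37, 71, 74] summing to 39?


lo=0(12)+hi=5(74)=86
lo=0(12)+hi=4(71)=83
lo=0(12)+hi=3(37)=49
lo=0(12)+hi=2(21)=33
lo=1(18)+hi=2(21)=39

Yes: 18+21=39


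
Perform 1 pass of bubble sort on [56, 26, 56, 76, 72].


Initial: [56, 26, 56, 76, 72]
Pass 1: [26, 56, 56, 72, 76] (2 swaps)

After 1 pass: [26, 56, 56, 72, 76]


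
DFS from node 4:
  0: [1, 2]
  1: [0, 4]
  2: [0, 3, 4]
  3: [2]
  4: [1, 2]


Visit 4, push [2, 1]
Visit 1, push [0]
Visit 0, push [2]
Visit 2, push [3]
Visit 3, push []

DFS order: [4, 1, 0, 2, 3]


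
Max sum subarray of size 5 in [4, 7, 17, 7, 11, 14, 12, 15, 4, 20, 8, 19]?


[0:5]: 46
[1:6]: 56
[2:7]: 61
[3:8]: 59
[4:9]: 56
[5:10]: 65
[6:11]: 59
[7:12]: 66

Max: 66 at [7:12]


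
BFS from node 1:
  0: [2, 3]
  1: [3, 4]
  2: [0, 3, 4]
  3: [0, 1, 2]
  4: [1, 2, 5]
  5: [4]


Visit 1, enqueue [3, 4]
Visit 3, enqueue [0, 2]
Visit 4, enqueue [5]
Visit 0, enqueue []
Visit 2, enqueue []
Visit 5, enqueue []

BFS order: [1, 3, 4, 0, 2, 5]


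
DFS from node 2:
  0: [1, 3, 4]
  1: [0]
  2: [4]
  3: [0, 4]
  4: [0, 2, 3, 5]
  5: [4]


Visit 2, push [4]
Visit 4, push [5, 3, 0]
Visit 0, push [3, 1]
Visit 1, push []
Visit 3, push []
Visit 5, push []

DFS order: [2, 4, 0, 1, 3, 5]


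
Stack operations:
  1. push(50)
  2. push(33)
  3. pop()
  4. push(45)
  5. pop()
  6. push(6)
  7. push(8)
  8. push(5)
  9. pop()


push(50) -> [50]
push(33) -> [50, 33]
pop()->33, [50]
push(45) -> [50, 45]
pop()->45, [50]
push(6) -> [50, 6]
push(8) -> [50, 6, 8]
push(5) -> [50, 6, 8, 5]
pop()->5, [50, 6, 8]

Final stack: [50, 6, 8]


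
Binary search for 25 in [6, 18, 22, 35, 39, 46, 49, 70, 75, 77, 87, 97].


Step 1: lo=0, hi=11, mid=5, val=46
Step 2: lo=0, hi=4, mid=2, val=22
Step 3: lo=3, hi=4, mid=3, val=35

Not found


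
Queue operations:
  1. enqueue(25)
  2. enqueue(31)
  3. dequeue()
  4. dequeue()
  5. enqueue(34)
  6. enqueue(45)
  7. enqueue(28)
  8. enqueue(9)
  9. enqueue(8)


enqueue(25) -> [25]
enqueue(31) -> [25, 31]
dequeue()->25, [31]
dequeue()->31, []
enqueue(34) -> [34]
enqueue(45) -> [34, 45]
enqueue(28) -> [34, 45, 28]
enqueue(9) -> [34, 45, 28, 9]
enqueue(8) -> [34, 45, 28, 9, 8]

Final queue: [34, 45, 28, 9, 8]


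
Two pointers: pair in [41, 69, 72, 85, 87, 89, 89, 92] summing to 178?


lo=0(41)+hi=7(92)=133
lo=1(69)+hi=7(92)=161
lo=2(72)+hi=7(92)=164
lo=3(85)+hi=7(92)=177
lo=4(87)+hi=7(92)=179
lo=4(87)+hi=6(89)=176
lo=5(89)+hi=6(89)=178

Yes: 89+89=178


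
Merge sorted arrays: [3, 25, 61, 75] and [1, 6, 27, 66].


Take 1 from B
Take 3 from A
Take 6 from B
Take 25 from A
Take 27 from B
Take 61 from A
Take 66 from B

Merged: [1, 3, 6, 25, 27, 61, 66, 75]


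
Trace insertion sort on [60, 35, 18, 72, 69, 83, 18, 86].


Initial: [60, 35, 18, 72, 69, 83, 18, 86]
Insert 35: [35, 60, 18, 72, 69, 83, 18, 86]
Insert 18: [18, 35, 60, 72, 69, 83, 18, 86]
Insert 72: [18, 35, 60, 72, 69, 83, 18, 86]
Insert 69: [18, 35, 60, 69, 72, 83, 18, 86]
Insert 83: [18, 35, 60, 69, 72, 83, 18, 86]
Insert 18: [18, 18, 35, 60, 69, 72, 83, 86]
Insert 86: [18, 18, 35, 60, 69, 72, 83, 86]

Sorted: [18, 18, 35, 60, 69, 72, 83, 86]


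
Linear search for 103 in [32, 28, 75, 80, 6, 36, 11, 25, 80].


i=0: 32!=103
i=1: 28!=103
i=2: 75!=103
i=3: 80!=103
i=4: 6!=103
i=5: 36!=103
i=6: 11!=103
i=7: 25!=103
i=8: 80!=103

Not found, 9 comps


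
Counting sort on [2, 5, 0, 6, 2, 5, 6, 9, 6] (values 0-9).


Input: [2, 5, 0, 6, 2, 5, 6, 9, 6]
Counts: [1, 0, 2, 0, 0, 2, 3, 0, 0, 1]

Sorted: [0, 2, 2, 5, 5, 6, 6, 6, 9]


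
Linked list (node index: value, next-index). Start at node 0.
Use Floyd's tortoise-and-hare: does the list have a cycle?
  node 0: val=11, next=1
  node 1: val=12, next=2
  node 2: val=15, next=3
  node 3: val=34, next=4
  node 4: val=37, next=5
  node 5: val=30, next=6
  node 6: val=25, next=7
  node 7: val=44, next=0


Floyd's tortoise (slow, +1) and hare (fast, +2):
  init: slow=0, fast=0
  step 1: slow=1, fast=2
  step 2: slow=2, fast=4
  step 3: slow=3, fast=6
  step 4: slow=4, fast=0
  step 5: slow=5, fast=2
  step 6: slow=6, fast=4
  step 7: slow=7, fast=6
  step 8: slow=0, fast=0
  slow == fast at node 0: cycle detected

Cycle: yes


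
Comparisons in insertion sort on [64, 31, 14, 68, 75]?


Algorithm: insertion sort
Input: [64, 31, 14, 68, 75]
Sorted: [14, 31, 64, 68, 75]

5


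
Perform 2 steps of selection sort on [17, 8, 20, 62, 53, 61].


Initial: [17, 8, 20, 62, 53, 61]
Step 1: min=8 at 1
  Swap: [8, 17, 20, 62, 53, 61]
Step 2: min=17 at 1
  Swap: [8, 17, 20, 62, 53, 61]

After 2 steps: [8, 17, 20, 62, 53, 61]


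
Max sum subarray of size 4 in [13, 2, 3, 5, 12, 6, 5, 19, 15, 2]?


[0:4]: 23
[1:5]: 22
[2:6]: 26
[3:7]: 28
[4:8]: 42
[5:9]: 45
[6:10]: 41

Max: 45 at [5:9]


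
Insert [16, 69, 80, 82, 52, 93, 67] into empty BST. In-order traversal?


Insert 16: root
Insert 69: R from 16
Insert 80: R from 16 -> R from 69
Insert 82: R from 16 -> R from 69 -> R from 80
Insert 52: R from 16 -> L from 69
Insert 93: R from 16 -> R from 69 -> R from 80 -> R from 82
Insert 67: R from 16 -> L from 69 -> R from 52

In-order: [16, 52, 67, 69, 80, 82, 93]


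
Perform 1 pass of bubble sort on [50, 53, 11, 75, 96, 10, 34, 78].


Initial: [50, 53, 11, 75, 96, 10, 34, 78]
Pass 1: [50, 11, 53, 75, 10, 34, 78, 96] (4 swaps)

After 1 pass: [50, 11, 53, 75, 10, 34, 78, 96]


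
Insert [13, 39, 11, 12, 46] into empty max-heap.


Insert 13: [13]
Insert 39: [39, 13]
Insert 11: [39, 13, 11]
Insert 12: [39, 13, 11, 12]
Insert 46: [46, 39, 11, 12, 13]

Final heap: [46, 39, 11, 12, 13]


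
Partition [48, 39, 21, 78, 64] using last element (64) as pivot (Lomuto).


Pivot: 64
  48 <= 64: advance i (no swap)
  39 <= 64: advance i (no swap)
  21 <= 64: advance i (no swap)
Place pivot at 3: [48, 39, 21, 64, 78]

Partitioned: [48, 39, 21, 64, 78]
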